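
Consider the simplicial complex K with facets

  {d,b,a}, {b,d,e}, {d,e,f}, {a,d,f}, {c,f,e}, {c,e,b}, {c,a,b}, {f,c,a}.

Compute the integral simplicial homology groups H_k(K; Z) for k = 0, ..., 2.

We work with the vertex ordering a < b < c < d < e < f. The simplices of K, each written with vertices in increasing order, are:

  0-simplices (6): a, b, c, d, e, f
  1-simplices (12): ab, ac, ad, af, bc, bd, be, ce, cf, de, df, ef
  2-simplices (8): abc, abd, acf, adf, bce, bde, cef, def

giving chain groups C_0 ≅ Z^6, C_1 ≅ Z^12, C_2 ≅ Z^8.

∂_1: C_1 → C_0 is given by ∂[p,q] = [q] − [p].
This gives a 6×12 integer matrix of rank 5; reducing to Smith normal form yields diagonal entries (1,1,1,1,1).

The boundary map ∂_2: C_2 → C_1 maps a triangle to the signed sum of its edges. For instance
  ∂abc = bc − ac + ab,
  ∂bde = de − be + bd.
As a 12×8 matrix over Z this has rank 7, with invariant factors (1,1,1,1,1,1,1).

Computing H_k = (kernel of ∂_k) / (image of ∂_{k+1}):

  H_0: rank C_0 − rank ∂_1 = 6 − 5 = 1, and the invariant factors of ∂_1 are all 1, so H_0 ≅ Z.
  H_1: rank ker ∂_1 − rank ∂_2 = (12 − 5) − 7 = 0, and the invariant factors of ∂_2 are all 1, so H_1 ≅ 0.
  H_2: rank ker ∂_2 − rank ∂_3 = (8 − 7) − 0 = 1, and there is no ∂_3, so H_2 ≅ Z.

H_0 = Z,  H_1 = 0,  H_2 = Z.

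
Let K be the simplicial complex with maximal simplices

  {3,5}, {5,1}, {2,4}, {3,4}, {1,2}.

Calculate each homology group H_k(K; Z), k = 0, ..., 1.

Take the total order 1 < 2 < 3 < 4 < 5 on the vertex set. Then K (dimension 1) consists of the simplices:

  0-simplices (5): [1], [2], [3], [4], [5]
  1-simplices (5): [1,2], [1,5], [2,4], [3,4], [3,5]

Hence C_0 ≅ Z^5, C_1 ≅ Z^5.

Boundary ∂_1: C_1 → C_0 is given by ∂[p,q] = [q] − [p]. For instance
  ∂[3,4] = [4] − [3].
The resulting 5×5 matrix has rank 4, and its Smith normal form has invariant factors (1,1,1,1).

Reading off H_k = ker ∂_k / im ∂_{k+1}:

  H_0: rank C_0 − rank ∂_1 = 5 − 4 = 1, and the invariant factors of ∂_1 are all 1, so H_0 = Z.
  H_1: rank ker ∂_1 − rank ∂_2 = (5 − 4) − 0 = 1, and there is no ∂_2, so H_1 = Z.

As a check, the Euler characteristic is 5 − 5 = 0, which agrees with 1 − 1 = 0.
(K is a triangulation of the circle S^1.)

H_0 = Z,  H_1 = Z.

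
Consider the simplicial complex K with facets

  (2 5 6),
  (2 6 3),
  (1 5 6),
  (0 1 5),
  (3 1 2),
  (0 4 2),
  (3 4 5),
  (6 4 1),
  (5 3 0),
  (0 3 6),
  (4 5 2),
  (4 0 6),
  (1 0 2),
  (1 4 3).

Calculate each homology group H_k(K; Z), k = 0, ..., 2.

Order the vertices as 0 < 1 < 2 < 3 < 4 < 5 < 6. Listing each simplex with vertices in this order, K has dimension 2 with simplices:

  0-simplices (7): [0], [1], [2], [3], [4], [5], [6]
  1-simplices (21): [0,1], [0,2], [0,3], [0,4], [0,5], [0,6], [1,2], [1,3], [1,4], [1,5], [1,6], [2,3], [2,4], [2,5], [2,6], [3,4], [3,5], [3,6], [4,5], [4,6], [5,6]
  2-simplices (14): [0,1,2], [0,1,5], [0,2,4], [0,3,5], [0,3,6], [0,4,6], [1,2,3], [1,3,4], [1,4,6], [1,5,6], [2,3,6], [2,4,5], [2,5,6], [3,4,5]

giving chain groups C_0 ≅ Z^7, C_1 ≅ Z^21, C_2 ≅ Z^14.

The boundary map ∂_1: C_1 → C_0 is given by ∂[p,q] = [q] − [p]. For instance
  ∂[1,6] = [6] − [1].
The 7×21 boundary matrix has rank 6 and Smith normal form diag(1,1,1,1,1,1).

The boundary map ∂_2: C_2 → C_1 sends each 2-simplex [p,q,r] to [q,r] − [p,r] + [p,q]. For instance
  ∂[0,1,5] = [1,5] − [0,5] + [0,1],
  ∂[3,4,5] = [4,5] − [3,5] + [3,4].
The resulting 21×14 matrix has rank 13, and its Smith normal form has invariant factors (1,1,1,1,1,1,1,1,1,1,1,1,1).

Reading off H_k = ker ∂_k / im ∂_{k+1}:

  H_0: rank C_0 − rank ∂_1 = 7 − 6 = 1, and the invariant factors of ∂_1 are all 1, so H_0 = Z.
  H_1: rank ker ∂_1 − rank ∂_2 = (21 − 6) − 13 = 2, and the invariant factors of ∂_2 are all 1, so H_1 = Z^2.
  H_2: rank ker ∂_2 − rank ∂_3 = (14 − 13) − 0 = 1, and there is no ∂_3, so H_2 = Z.

H_0 ≅ Z,  H_1 ≅ Z^2,  H_2 ≅ Z.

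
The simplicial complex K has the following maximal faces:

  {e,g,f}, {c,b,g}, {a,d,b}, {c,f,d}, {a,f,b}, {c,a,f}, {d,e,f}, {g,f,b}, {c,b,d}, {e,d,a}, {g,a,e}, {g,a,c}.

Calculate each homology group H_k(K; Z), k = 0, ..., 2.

H_0 = Z,  H_1 = Z/2,  H_2 = 0.

Fix the vertex order a < b < c < d < e < f < g and write every simplex with vertices in increasing order. Then dim K = 2 and the simplices of K are:

  0-simplices (7): a, b, c, d, e, f, g
  1-simplices (18): ab, ac, ad, ae, af, ag, bc, bd, bf, bg, cd, cf, cg, de, df, ef, eg, fg
  2-simplices (12): abd, abf, acf, acg, ade, aeg, bcd, bcg, bfg, cdf, def, efg

so the chain groups are C_0 ≅ Z^7, C_1 ≅ Z^18, C_2 ≅ Z^12.

∂_1: C_1 → C_0 is given by ∂[p,q] = [q] − [p]. For instance
  ∂af = f − a.
This gives a 7×18 integer matrix of rank 6; reducing to Smith normal form yields diagonal entries (1,1,1,1,1,1).

Boundary ∂_2: C_2 → C_1 sends each 2-simplex [p,q,r] to [q,r] − [p,r] + [p,q]. For instance
  ∂acg = cg − ag + ac,
  ∂aeg = eg − ag + ae.
The resulting 18×12 matrix has rank 12, and its Smith normal form has invariant factors (1,1,1,1,1,1,1,1,1,1,1,2).

Reading off H_k = ker ∂_k / im ∂_{k+1}:

  H_0: rank C_0 − rank ∂_1 = 7 − 6 = 1, and the invariant factors of ∂_1 are all 1, so H_0 = Z.
  H_1: rank ker ∂_1 − rank ∂_2 = (18 − 6) − 12 = 0, and ∂_2 has invariant factor 2 > 1, so H_1 = Z/2.
  H_2: rank ker ∂_2 − rank ∂_3 = (12 − 12) − 0 = 0, and there is no ∂_3, so H_2 = 0.

As a check, the Euler characteristic is 7 − 18 + 12 = 1, which agrees with 1 − 0 + 0 = 1.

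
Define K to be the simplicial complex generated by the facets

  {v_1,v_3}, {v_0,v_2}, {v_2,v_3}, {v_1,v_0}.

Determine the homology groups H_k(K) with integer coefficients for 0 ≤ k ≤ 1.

Fix the vertex order v_0 < v_1 < v_2 < v_3 and write every simplex with vertices in increasing order. Then dim K = 1 and the simplices of K are:

  0-simplices (4): [v_0], [v_1], [v_2], [v_3]
  1-simplices (4): [v_0,v_1], [v_0,v_2], [v_1,v_3], [v_2,v_3]

Hence C_0 ≅ Z^4, C_1 ≅ Z^4.

∂_1: C_1 → C_0 sends each edge [p,q] (with p < q) to q − p. For instance
  ∂[v_2,v_3] = [v_3] − [v_2].
This gives a 4×4 integer matrix of rank 3; reducing to Smith normal form yields diagonal entries (1,1,1).

Now H_k = ker ∂_k / im ∂_{k+1}, so:

  H_0: rank C_0 − rank ∂_1 = 4 − 3 = 1, and the invariant factors of ∂_1 are all 1, so H_0 = Z.
  H_1: rank ker ∂_1 − rank ∂_2 = (4 − 3) − 0 = 1, and there is no ∂_2, so H_1 = Z.

As a check, the Euler characteristic is 4 − 4 = 0, which agrees with 1 − 1 = 0.
(K is a triangulation of the circle S^1.)

H_0 ≅ Z,  H_1 ≅ Z.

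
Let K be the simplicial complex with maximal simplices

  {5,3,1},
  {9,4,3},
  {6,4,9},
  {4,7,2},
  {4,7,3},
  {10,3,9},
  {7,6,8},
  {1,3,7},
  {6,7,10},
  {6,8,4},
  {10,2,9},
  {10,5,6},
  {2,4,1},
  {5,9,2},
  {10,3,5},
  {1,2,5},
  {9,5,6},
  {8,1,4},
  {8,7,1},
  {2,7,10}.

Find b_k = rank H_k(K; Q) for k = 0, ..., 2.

b_0 = 1, b_1 = 1, b_2 = 0.

Fix the vertex order 1 < 2 < 3 < 4 < 5 < 6 < 7 < 8 < 9 < 10 and write every simplex with vertices in increasing order. Then dim K = 2 and the simplices of K are:

  0-simplices (10): [1], [2], [3], [4], [5], [6], [7], [8], [9], [10]
  1-simplices (30): (30 of them)
  2-simplices (20): (20 of them)

giving chain groups C_0 ≅ Z^10, C_1 ≅ Z^30, C_2 ≅ Z^20.

Boundary ∂_1: C_1 → C_0 sends each edge [p,q] (with p < q) to q − p. For instance
  ∂[6,9] = [9] − [6].
The 10×30 boundary matrix has rank 9 and Smith normal form diag(1,1,1,1,1,1,1,1,1).

The boundary map ∂_2: C_2 → C_1 acts by ∂[p,q,r] = [q,r] − [p,r] + [p,q]. For instance
  ∂[1,2,5] = [2,5] − [1,5] + [1,2],
  ∂[5,6,10] = [6,10] − [5,10] + [5,6].
The resulting 30×20 matrix has rank 20, and its Smith normal form has invariant factors (1,1,1,1,1,1,1,1,1,1,1,1,1,1,1,1,1,1,1,2).

Computing H_k = (kernel of ∂_k) / (image of ∂_{k+1}):

  H_0: rank C_0 − rank ∂_1 = 10 − 9 = 1, and the invariant factors of ∂_1 are all 1, so H_0 = Z.
  H_1: rank ker ∂_1 − rank ∂_2 = (30 − 9) − 20 = 1, and ∂_2 has invariant factor 2 > 1, so H_1 = Z ⊕ Z/2Z.
  H_2: rank ker ∂_2 − rank ∂_3 = (20 − 20) − 0 = 0, and there is no ∂_3, so H_2 = 0.

As a check, the Euler characteristic is 10 − 30 + 20 = 0, which agrees with 1 − 1 + 0 = 0.
(K is a triangulation of the Klein bottle.)

Hence the Betti numbers are b_0 = 1, b_1 = 1, b_2 = 0.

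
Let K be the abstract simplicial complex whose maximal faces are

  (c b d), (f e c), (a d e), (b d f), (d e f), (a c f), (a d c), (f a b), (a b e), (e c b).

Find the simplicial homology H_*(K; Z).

H_0 ≅ Z,  H_1 ≅ Z/2,  H_2 = 0.

Take the total order a < b < c < d < e < f on the vertex set. Then K (dimension 2) consists of the simplices:

  0-simplices (6): a, b, c, d, e, f
  1-simplices (15): ab, ac, ad, ae, af, bc, bd, be, bf, cd, ce, cf, de, df, ef
  2-simplices (10): abe, abf, acd, acf, ade, bcd, bce, bdf, cef, def

so the chain groups are C_0 ≅ Z^6, C_1 ≅ Z^15, C_2 ≅ Z^10.

The boundary map ∂_1: C_1 → C_0 maps an edge to its endpoints' difference, ∂[p,q] = q − p.
The 6×15 boundary matrix has rank 5 and Smith normal form diag(1,1,1,1,1).

Boundary ∂_2: C_2 → C_1 acts by ∂[p,q,r] = [q,r] − [p,r] + [p,q]. For instance
  ∂abf = bf − af + ab,
  ∂def = ef − df + de.
The resulting 15×10 matrix has rank 10, and its Smith normal form has invariant factors (1,1,1,1,1,1,1,1,1,2).

Computing H_k = (kernel of ∂_k) / (image of ∂_{k+1}):

  H_0: rank C_0 − rank ∂_1 = 6 − 5 = 1, and the invariant factors of ∂_1 are all 1, so H_0 ≅ Z.
  H_1: rank ker ∂_1 − rank ∂_2 = (15 − 5) − 10 = 0, and ∂_2 has invariant factor 2 > 1, so H_1 ≅ Z/2.
  H_2: rank ker ∂_2 − rank ∂_3 = (10 − 10) − 0 = 0, and there is no ∂_3, so H_2 ≅ 0.

(K is a triangulation of the real projective plane RP^2.)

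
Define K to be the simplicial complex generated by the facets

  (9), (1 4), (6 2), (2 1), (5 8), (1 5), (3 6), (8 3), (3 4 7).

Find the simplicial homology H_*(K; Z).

Fix the vertex order 1 < 2 < 3 < 4 < 5 < 6 < 7 < 8 < 9 and write every simplex with vertices in increasing order. Then dim K = 2 and the simplices of K are:

  0-simplices (9): [1], [2], [3], [4], [5], [6], [7], [8], [9]
  1-simplices (10): [1,2], [1,4], [1,5], [2,6], [3,4], [3,6], [3,7], [3,8], [4,7], [5,8]
  2-simplices (1): [3,4,7]

Hence C_0 ≅ Z^9, C_1 ≅ Z^10, C_2 ≅ Z^1.

∂_1: C_1 → C_0 sends each edge [p,q] (with p < q) to q − p. For instance
  ∂[5,8] = [8] − [5].
The 9×10 boundary matrix has rank 7 and Smith normal form diag(1,1,1,1,1,1,1).

The boundary map ∂_2: C_2 → C_1 acts by ∂[p,q,r] = [q,r] − [p,r] + [p,q]. For instance
  ∂[3,4,7] = [4,7] − [3,7] + [3,4].
The resulting 10×1 matrix has rank 1, and its Smith normal form has invariant factors (1).

Computing H_k = (kernel of ∂_k) / (image of ∂_{k+1}):

  H_0: rank C_0 − rank ∂_1 = 9 − 7 = 2, and the invariant factors of ∂_1 are all 1, so H_0 = Z^2.
  H_1: rank ker ∂_1 − rank ∂_2 = (10 − 7) − 1 = 2, and the invariant factors of ∂_2 are all 1, so H_1 = Z^2.
  H_2: rank ker ∂_2 − rank ∂_3 = (1 − 1) − 0 = 0, and there is no ∂_3, so H_2 = 0.

As a check, the Euler characteristic is 9 − 10 + 1 = 0, which agrees with 2 − 2 + 0 = 0.

H_0 ≅ Z^2,  H_1 ≅ Z^2,  H_2 = 0.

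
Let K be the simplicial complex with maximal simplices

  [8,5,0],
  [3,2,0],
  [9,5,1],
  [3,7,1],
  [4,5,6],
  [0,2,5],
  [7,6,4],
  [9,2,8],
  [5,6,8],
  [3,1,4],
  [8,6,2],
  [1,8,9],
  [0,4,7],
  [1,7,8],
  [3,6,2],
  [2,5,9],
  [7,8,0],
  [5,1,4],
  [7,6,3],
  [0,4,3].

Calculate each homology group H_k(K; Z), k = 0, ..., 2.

H_0 = Z,  H_1 = Z ⊕ Z/2,  H_2 = 0.

We work with the vertex ordering 0 < 1 < 2 < 3 < 4 < 5 < 6 < 7 < 8 < 9. The simplices of K, each written with vertices in increasing order, are:

  0-simplices (10): [0], [1], [2], [3], [4], [5], [6], [7], [8], [9]
  1-simplices (30): (30 of them)
  2-simplices (20): (20 of them)

giving chain groups C_0 ≅ Z^10, C_1 ≅ Z^30, C_2 ≅ Z^20.

∂_1: C_1 → C_0 maps an edge to its endpoints' difference, ∂[p,q] = q − p.
The 10×30 boundary matrix has rank 9 and Smith normal form diag(1,1,1,1,1,1,1,1,1).

Boundary ∂_2: C_2 → C_1 sends each 2-simplex [p,q,r] to [q,r] − [p,r] + [p,q]. For instance
  ∂[1,3,4] = [3,4] − [1,4] + [1,3],
  ∂[0,4,7] = [4,7] − [0,7] + [0,4].
This gives a 30×20 integer matrix of rank 20; reducing to Smith normal form yields diagonal entries (1,1,1,1,1,1,1,1,1,1,1,1,1,1,1,1,1,1,1,2).

Computing H_k = (kernel of ∂_k) / (image of ∂_{k+1}):

  H_0: rank C_0 − rank ∂_1 = 10 − 9 = 1, and the invariant factors of ∂_1 are all 1, so H_0 = Z.
  H_1: rank ker ∂_1 − rank ∂_2 = (30 − 9) − 20 = 1, and ∂_2 has invariant factor 2 > 1, so H_1 = Z ⊕ Z/2.
  H_2: rank ker ∂_2 − rank ∂_3 = (20 − 20) − 0 = 0, and there is no ∂_3, so H_2 = 0.

(K is a triangulation of the Klein bottle.)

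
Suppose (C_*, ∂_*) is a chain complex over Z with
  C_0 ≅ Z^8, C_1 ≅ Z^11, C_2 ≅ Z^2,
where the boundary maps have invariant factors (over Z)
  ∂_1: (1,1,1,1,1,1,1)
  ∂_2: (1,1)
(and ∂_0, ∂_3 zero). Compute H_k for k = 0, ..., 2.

H_0 ≅ Z,  H_1 ≅ Z^2,  H_2 = 0.

H_0: b_0 = 8 − 0 − 7 = 1; torsion from ∂_1 factors > 1: none. So H_0 ≅ Z.
H_1: b_1 = 11 − 7 − 2 = 2; torsion from ∂_2 factors > 1: none. So H_1 ≅ Z^2.
H_2: b_2 = 2 − 2 − 0 = 0; torsion from ∂_3 factors > 1: none. So H_2 ≅ 0.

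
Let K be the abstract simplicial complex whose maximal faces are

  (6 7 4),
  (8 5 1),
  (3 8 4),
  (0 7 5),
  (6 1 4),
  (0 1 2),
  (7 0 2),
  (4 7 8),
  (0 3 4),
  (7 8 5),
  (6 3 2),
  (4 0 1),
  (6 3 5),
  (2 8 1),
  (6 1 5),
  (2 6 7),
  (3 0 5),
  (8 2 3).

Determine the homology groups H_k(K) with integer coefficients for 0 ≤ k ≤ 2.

Order the vertices as 0 < 1 < 2 < 3 < 4 < 5 < 6 < 7 < 8. Listing each simplex with vertices in this order, K has dimension 2 with simplices:

  0-simplices (9): [0], [1], [2], [3], [4], [5], [6], [7], [8]
  1-simplices (27): (27 of them)
  2-simplices (18): [0,1,2], [0,1,4], [0,2,7], [0,3,4], [0,3,5], [0,5,7], [1,2,8], [1,4,6], [1,5,6], [1,5,8], [2,3,6], [2,3,8], [2,6,7], [3,4,8], [3,5,6], [4,6,7], [4,7,8], [5,7,8]

so the chain groups are C_0 ≅ Z^9, C_1 ≅ Z^27, C_2 ≅ Z^18.

The boundary map ∂_1: C_1 → C_0 maps an edge to its endpoints' difference, ∂[p,q] = q − p. For instance
  ∂[0,1] = [1] − [0].
This gives a 9×27 integer matrix of rank 8; reducing to Smith normal form yields diagonal entries (1,1,1,1,1,1,1,1).

∂_2: C_2 → C_1 acts by ∂[p,q,r] = [q,r] − [p,r] + [p,q]. For instance
  ∂[1,5,8] = [5,8] − [1,8] + [1,5],
  ∂[5,7,8] = [7,8] − [5,8] + [5,7].
As a 27×18 matrix over Z this has rank 17, with invariant factors (1,1,1,1,1,1,1,1,1,1,1,1,1,1,1,1,1).

Computing H_k = (kernel of ∂_k) / (image of ∂_{k+1}):

  H_0: rank C_0 − rank ∂_1 = 9 − 8 = 1, and the invariant factors of ∂_1 are all 1, so H_0 = Z.
  H_1: rank ker ∂_1 − rank ∂_2 = (27 − 8) − 17 = 2, and the invariant factors of ∂_2 are all 1, so H_1 = Z^2.
  H_2: rank ker ∂_2 − rank ∂_3 = (18 − 17) − 0 = 1, and there is no ∂_3, so H_2 = Z.

(K is a triangulation of the torus T^2.)

H_0 ≅ Z,  H_1 ≅ Z^2,  H_2 ≅ Z.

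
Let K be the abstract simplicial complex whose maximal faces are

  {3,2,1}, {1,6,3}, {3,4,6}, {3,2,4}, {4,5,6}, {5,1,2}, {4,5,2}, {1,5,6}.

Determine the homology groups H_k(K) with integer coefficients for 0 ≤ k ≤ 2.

H_0 = Z,  H_1 = 0,  H_2 = Z.

Take the total order 1 < 2 < 3 < 4 < 5 < 6 on the vertex set. Then K (dimension 2) consists of the simplices:

  0-simplices (6): [1], [2], [3], [4], [5], [6]
  1-simplices (12): [1,2], [1,3], [1,5], [1,6], [2,3], [2,4], [2,5], [3,4], [3,6], [4,5], [4,6], [5,6]
  2-simplices (8): [1,2,3], [1,2,5], [1,3,6], [1,5,6], [2,3,4], [2,4,5], [3,4,6], [4,5,6]

giving chain groups C_0 ≅ Z^6, C_1 ≅ Z^12, C_2 ≅ Z^8.

Boundary ∂_1: C_1 → C_0 sends each edge [p,q] (with p < q) to q − p.
This gives a 6×12 integer matrix of rank 5; reducing to Smith normal form yields diagonal entries (1,1,1,1,1).

∂_2: C_2 → C_1 maps a triangle to the signed sum of its edges. For instance
  ∂[1,5,6] = [5,6] − [1,6] + [1,5],
  ∂[2,4,5] = [4,5] − [2,5] + [2,4].
As a 12×8 matrix over Z this has rank 7, with invariant factors (1,1,1,1,1,1,1).

Computing H_k = (kernel of ∂_k) / (image of ∂_{k+1}):

  H_0: rank C_0 − rank ∂_1 = 6 − 5 = 1, and the invariant factors of ∂_1 are all 1, so H_0 = Z.
  H_1: rank ker ∂_1 − rank ∂_2 = (12 − 5) − 7 = 0, and the invariant factors of ∂_2 are all 1, so H_1 = 0.
  H_2: rank ker ∂_2 − rank ∂_3 = (8 − 7) − 0 = 1, and there is no ∂_3, so H_2 = Z.

As a check, the Euler characteristic is 6 − 12 + 8 = 2, which agrees with 1 − 0 + 1 = 2.
(K is a triangulation of the 2-sphere S^2.)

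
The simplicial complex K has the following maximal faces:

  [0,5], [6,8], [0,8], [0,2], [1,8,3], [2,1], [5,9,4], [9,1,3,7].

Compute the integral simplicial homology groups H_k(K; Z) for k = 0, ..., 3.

Order the vertices as 0 < 1 < 2 < 3 < 4 < 5 < 6 < 7 < 8 < 9. Listing each simplex with vertices in this order, K has dimension 3 with simplices:

  0-simplices (10): [0], [1], [2], [3], [4], [5], [6], [7], [8], [9]
  1-simplices (16): [0,2], [0,5], [0,8], [1,2], [1,3], [1,7], [1,8], [1,9], [3,7], [3,8], [3,9], [4,5], [4,9], [5,9], [6,8], [7,9]
  2-simplices (6): [1,3,7], [1,3,8], [1,3,9], [1,7,9], [3,7,9], [4,5,9]
  3-simplices (1): [1,3,7,9]

so the chain groups are C_0 ≅ Z^10, C_1 ≅ Z^16, C_2 ≅ Z^6, C_3 ≅ Z^1.

∂_1: C_1 → C_0 is given by ∂[p,q] = [q] − [p].
The resulting 10×16 matrix has rank 9, and its Smith normal form has invariant factors (1,1,1,1,1,1,1,1,1).

∂_2: C_2 → C_1 sends each 2-simplex [p,q,r] to [q,r] − [p,r] + [p,q]. For instance
  ∂[1,3,8] = [3,8] − [1,8] + [1,3],
  ∂[4,5,9] = [5,9] − [4,9] + [4,5].
The 16×6 boundary matrix has rank 5 and Smith normal form diag(1,1,1,1,1).

Boundary ∂_3: C_3 → C_2 sends each 3-simplex σ to the alternating sum Σ_i (−1)^i (σ with its i-th vertex removed). For instance
  ∂[1,3,7,9] = [3,7,9] − [1,7,9] + [1,3,9] − [1,3,7].
This gives a 6×1 integer matrix of rank 1; reducing to Smith normal form yields diagonal entries (1).

Reading off H_k = ker ∂_k / im ∂_{k+1}:

  H_0: rank C_0 − rank ∂_1 = 10 − 9 = 1, and the invariant factors of ∂_1 are all 1, so H_0 ≅ Z.
  H_1: rank ker ∂_1 − rank ∂_2 = (16 − 9) − 5 = 2, and the invariant factors of ∂_2 are all 1, so H_1 ≅ Z^2.
  H_2: rank ker ∂_2 − rank ∂_3 = (6 − 5) − 1 = 0, and the invariant factors of ∂_3 are all 1, so H_2 ≅ 0.
  H_3: rank ker ∂_3 − rank ∂_4 = (1 − 1) − 0 = 0, and there is no ∂_4, so H_3 ≅ 0.

H_0 = Z,  H_1 = Z^2,  H_2 = 0,  H_3 = 0.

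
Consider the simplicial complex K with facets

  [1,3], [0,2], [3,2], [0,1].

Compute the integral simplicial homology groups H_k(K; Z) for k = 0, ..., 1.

H_0 ≅ Z,  H_1 ≅ Z.

Take the total order 0 < 1 < 2 < 3 on the vertex set. Then K (dimension 1) consists of the simplices:

  0-simplices (4): [0], [1], [2], [3]
  1-simplices (4): [0,1], [0,2], [1,3], [2,3]

so the chain groups are C_0 ≅ Z^4, C_1 ≅ Z^4.

The boundary map ∂_1: C_1 → C_0 is given by ∂[p,q] = [q] − [p]. For instance
  ∂[2,3] = [3] − [2].
As a 4×4 matrix over Z this has rank 3, with invariant factors (1,1,1).

Computing H_k = (kernel of ∂_k) / (image of ∂_{k+1}):

  H_0: rank C_0 − rank ∂_1 = 4 − 3 = 1, and the invariant factors of ∂_1 are all 1, so H_0 = Z.
  H_1: rank ker ∂_1 − rank ∂_2 = (4 − 3) − 0 = 1, and there is no ∂_2, so H_1 = Z.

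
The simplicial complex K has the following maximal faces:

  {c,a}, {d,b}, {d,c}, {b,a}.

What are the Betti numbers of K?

Take the total order a < b < c < d on the vertex set. Then K (dimension 1) consists of the simplices:

  0-simplices (4): a, b, c, d
  1-simplices (4): ab, ac, bd, cd

so the chain groups are C_0 ≅ Z^4, C_1 ≅ Z^4.

Boundary ∂_1: C_1 → C_0 sends each edge [p,q] (with p < q) to q − p.
As a 4×4 matrix over Z this has rank 3, with invariant factors (1,1,1).

Now H_k = ker ∂_k / im ∂_{k+1}, so:

  H_0: rank C_0 − rank ∂_1 = 4 − 3 = 1, and the invariant factors of ∂_1 are all 1, so H_0 ≅ Z.
  H_1: rank ker ∂_1 − rank ∂_2 = (4 − 3) − 0 = 1, and there is no ∂_2, so H_1 ≅ Z.

(K is a triangulation of the circle S^1.)

Hence the Betti numbers are b_0 = 1, b_1 = 1.

b_0 = 1, b_1 = 1.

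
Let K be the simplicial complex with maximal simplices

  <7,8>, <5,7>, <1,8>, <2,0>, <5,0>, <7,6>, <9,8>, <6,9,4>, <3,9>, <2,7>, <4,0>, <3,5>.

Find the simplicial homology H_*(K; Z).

Fix the vertex order 0 < 1 < 2 < 3 < 4 < 5 < 6 < 7 < 8 < 9 and write every simplex with vertices in increasing order. Then dim K = 2 and the simplices of K are:

  0-simplices (10): [0], [1], [2], [3], [4], [5], [6], [7], [8], [9]
  1-simplices (14): [0,2], [0,4], [0,5], [1,8], [2,7], [3,5], [3,9], [4,6], [4,9], [5,7], [6,7], [6,9], [7,8], [8,9]
  2-simplices (1): [4,6,9]

giving chain groups C_0 ≅ Z^10, C_1 ≅ Z^14, C_2 ≅ Z^1.

Boundary ∂_1: C_1 → C_0 sends each edge [p,q] (with p < q) to q − p. For instance
  ∂[4,6] = [6] − [4].
As a 10×14 matrix over Z this has rank 9, with invariant factors (1,1,1,1,1,1,1,1,1).

The boundary map ∂_2: C_2 → C_1 sends each 2-simplex [p,q,r] to [q,r] − [p,r] + [p,q]. For instance
  ∂[4,6,9] = [6,9] − [4,9] + [4,6].
The 14×1 boundary matrix has rank 1 and Smith normal form diag(1).

From H_k ≅ ker(∂_k) / im(∂_{k+1}) we obtain:

  H_0: rank C_0 − rank ∂_1 = 10 − 9 = 1, and the invariant factors of ∂_1 are all 1, so H_0 = Z.
  H_1: rank ker ∂_1 − rank ∂_2 = (14 − 9) − 1 = 4, and the invariant factors of ∂_2 are all 1, so H_1 = Z^4.
  H_2: rank ker ∂_2 − rank ∂_3 = (1 − 1) − 0 = 0, and there is no ∂_3, so H_2 = 0.

H_0 = Z,  H_1 = Z^4,  H_2 = 0.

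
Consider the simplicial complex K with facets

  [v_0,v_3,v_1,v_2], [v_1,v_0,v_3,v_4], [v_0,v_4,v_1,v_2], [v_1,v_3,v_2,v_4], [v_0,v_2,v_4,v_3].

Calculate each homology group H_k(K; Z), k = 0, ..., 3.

K has 5 vertices, 10 edges, 10 triangles, 5 3-simplices.
rank ∂_0 = 0, rank ∂_1 = 4 ⇒ b_0 = 5 − 0 − 4 = 1; all invariant factors of ∂_1 are 1 so no torsion. So H_0 ≅ Z.
rank ∂_1 = 4, rank ∂_2 = 6 ⇒ b_1 = 10 − 4 − 6 = 0; all invariant factors of ∂_2 are 1 so no torsion. So H_1 ≅ 0.
rank ∂_2 = 6, rank ∂_3 = 4 ⇒ b_2 = 10 − 6 − 4 = 0; all invariant factors of ∂_3 are 1 so no torsion. So H_2 ≅ 0.
rank ∂_3 = 4, rank ∂_4 = 0 ⇒ b_3 = 5 − 4 − 0 = 1. So H_3 ≅ Z.

H_0 = Z,  H_1 = 0,  H_2 = 0,  H_3 = Z.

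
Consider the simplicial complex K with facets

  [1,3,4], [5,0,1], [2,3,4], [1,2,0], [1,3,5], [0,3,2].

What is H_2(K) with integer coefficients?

We work with the vertex ordering 0 < 1 < 2 < 3 < 4 < 5. The simplices of K, each written with vertices in increasing order, are:

  0-simplices (6): [0], [1], [2], [3], [4], [5]
  1-simplices (12): [0,1], [0,2], [0,3], [0,5], [1,2], [1,3], [1,4], [1,5], [2,3], [2,4], [3,4], [3,5]
  2-simplices (6): [0,1,2], [0,1,5], [0,2,3], [1,3,4], [1,3,5], [2,3,4]

Hence C_0 ≅ Z^6, C_1 ≅ Z^12, C_2 ≅ Z^6.

Boundary ∂_1: C_1 → C_0 maps an edge to its endpoints' difference, ∂[p,q] = q − p.
As a 6×12 matrix over Z this has rank 5, with invariant factors (1,1,1,1,1).

∂_2: C_2 → C_1 acts by ∂[p,q,r] = [q,r] − [p,r] + [p,q]. For instance
  ∂[2,3,4] = [3,4] − [2,4] + [2,3],
  ∂[0,2,3] = [2,3] − [0,3] + [0,2].
The 12×6 boundary matrix has rank 6 and Smith normal form diag(1,1,1,1,1,1).

From H_k ≅ ker(∂_k) / im(∂_{k+1}) we obtain:

  H_2: rank ker ∂_2 − rank ∂_3 = (6 − 6) − 0 = 0, and there is no ∂_3, so H_2 = 0.

H_2 = 0.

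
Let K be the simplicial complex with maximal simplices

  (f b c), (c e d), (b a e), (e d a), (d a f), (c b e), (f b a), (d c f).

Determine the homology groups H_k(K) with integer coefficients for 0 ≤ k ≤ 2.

Fix the vertex order a < b < c < d < e < f and write every simplex with vertices in increasing order. Then dim K = 2 and the simplices of K are:

  0-simplices (6): a, b, c, d, e, f
  1-simplices (12): ab, ad, ae, af, bc, be, bf, cd, ce, cf, de, df
  2-simplices (8): abe, abf, ade, adf, bce, bcf, cde, cdf

Hence C_0 ≅ Z^6, C_1 ≅ Z^12, C_2 ≅ Z^8.

The boundary map ∂_1: C_1 → C_0 maps an edge to its endpoints' difference, ∂[p,q] = q − p. For instance
  ∂de = e − d.
The 6×12 boundary matrix has rank 5 and Smith normal form diag(1,1,1,1,1).

The boundary map ∂_2: C_2 → C_1 maps a triangle to the signed sum of its edges. For instance
  ∂abf = bf − af + ab,
  ∂cdf = df − cf + cd.
The 12×8 boundary matrix has rank 7 and Smith normal form diag(1,1,1,1,1,1,1).

Computing H_k = (kernel of ∂_k) / (image of ∂_{k+1}):

  H_0: rank C_0 − rank ∂_1 = 6 − 5 = 1, and the invariant factors of ∂_1 are all 1, so H_0 = Z.
  H_1: rank ker ∂_1 − rank ∂_2 = (12 − 5) − 7 = 0, and the invariant factors of ∂_2 are all 1, so H_1 = 0.
  H_2: rank ker ∂_2 − rank ∂_3 = (8 − 7) − 0 = 1, and there is no ∂_3, so H_2 = Z.

As a check, the Euler characteristic is 6 − 12 + 8 = 2, which agrees with 1 − 0 + 1 = 2.

H_0 = Z,  H_1 = 0,  H_2 = Z.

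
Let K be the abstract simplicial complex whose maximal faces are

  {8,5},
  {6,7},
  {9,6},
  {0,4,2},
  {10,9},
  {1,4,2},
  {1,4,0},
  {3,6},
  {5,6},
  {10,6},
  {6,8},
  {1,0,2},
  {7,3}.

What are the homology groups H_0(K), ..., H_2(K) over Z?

Take the total order 0 < 1 < 2 < 3 < 4 < 5 < 6 < 7 < 8 < 9 < 10 on the vertex set. Then K (dimension 2) consists of the simplices:

  0-simplices (11): [0], [1], [2], [3], [4], [5], [6], [7], [8], [9], [10]
  1-simplices (15): [0,1], [0,2], [0,4], [1,2], [1,4], [2,4], [3,6], [3,7], [5,6], [5,8], [6,7], [6,8], [6,9], [6,10], [9,10]
  2-simplices (4): [0,1,2], [0,1,4], [0,2,4], [1,2,4]

so the chain groups are C_0 ≅ Z^11, C_1 ≅ Z^15, C_2 ≅ Z^4.

Boundary ∂_1: C_1 → C_0 is given by ∂[p,q] = [q] − [p].
This gives a 11×15 integer matrix of rank 9; reducing to Smith normal form yields diagonal entries (1,1,1,1,1,1,1,1,1).

Boundary ∂_2: C_2 → C_1 maps a triangle to the signed sum of its edges. For instance
  ∂[0,2,4] = [2,4] − [0,4] + [0,2],
  ∂[0,1,4] = [1,4] − [0,4] + [0,1].
As a 15×4 matrix over Z this has rank 3, with invariant factors (1,1,1).

Now H_k = ker ∂_k / im ∂_{k+1}, so:

  H_0: rank C_0 − rank ∂_1 = 11 − 9 = 2, and the invariant factors of ∂_1 are all 1, so H_0 = Z^2.
  H_1: rank ker ∂_1 − rank ∂_2 = (15 − 9) − 3 = 3, and the invariant factors of ∂_2 are all 1, so H_1 = Z^3.
  H_2: rank ker ∂_2 − rank ∂_3 = (4 − 3) − 0 = 1, and there is no ∂_3, so H_2 = Z.

As a check, the Euler characteristic is 11 − 15 + 4 = 0, which agrees with 2 − 3 + 1 = 0.

H_0 = Z^2,  H_1 = Z^3,  H_2 = Z.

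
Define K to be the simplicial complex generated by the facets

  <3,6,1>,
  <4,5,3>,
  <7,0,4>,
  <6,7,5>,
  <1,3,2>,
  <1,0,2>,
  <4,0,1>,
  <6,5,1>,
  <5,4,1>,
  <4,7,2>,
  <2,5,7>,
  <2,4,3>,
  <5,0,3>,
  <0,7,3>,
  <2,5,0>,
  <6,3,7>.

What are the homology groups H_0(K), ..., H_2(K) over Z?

Order the vertices as 0 < 1 < 2 < 3 < 4 < 5 < 6 < 7. Listing each simplex with vertices in this order, K has dimension 2 with simplices:

  0-simplices (8): [0], [1], [2], [3], [4], [5], [6], [7]
  1-simplices (24): (24 of them)
  2-simplices (16): [0,1,2], [0,1,4], [0,2,5], [0,3,5], [0,3,7], [0,4,7], [1,2,3], [1,3,6], [1,4,5], [1,5,6], [2,3,4], [2,4,7], [2,5,7], [3,4,5], [3,6,7], [5,6,7]

giving chain groups C_0 ≅ Z^8, C_1 ≅ Z^24, C_2 ≅ Z^16.

Boundary ∂_1: C_1 → C_0 is given by ∂[p,q] = [q] − [p]. For instance
  ∂[0,5] = [5] − [0].
As a 8×24 matrix over Z this has rank 7, with invariant factors (1,1,1,1,1,1,1).

The boundary map ∂_2: C_2 → C_1 maps a triangle to the signed sum of its edges. For instance
  ∂[1,5,6] = [5,6] − [1,6] + [1,5],
  ∂[0,3,7] = [3,7] − [0,7] + [0,3].
As a 24×16 matrix over Z this has rank 15, with invariant factors (1,1,1,1,1,1,1,1,1,1,1,1,1,1,1).

Now H_k = ker ∂_k / im ∂_{k+1}, so:

  H_0: rank C_0 − rank ∂_1 = 8 − 7 = 1, and the invariant factors of ∂_1 are all 1, so H_0 = Z.
  H_1: rank ker ∂_1 − rank ∂_2 = (24 − 7) − 15 = 2, and the invariant factors of ∂_2 are all 1, so H_1 = Z^2.
  H_2: rank ker ∂_2 − rank ∂_3 = (16 − 15) − 0 = 1, and there is no ∂_3, so H_2 = Z.

As a check, the Euler characteristic is 8 − 24 + 16 = 0, which agrees with 1 − 2 + 1 = 0.

H_0 ≅ Z,  H_1 ≅ Z^2,  H_2 ≅ Z.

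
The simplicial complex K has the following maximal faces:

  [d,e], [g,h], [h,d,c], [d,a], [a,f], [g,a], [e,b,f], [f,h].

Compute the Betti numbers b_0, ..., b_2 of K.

Order the vertices as a < b < c < d < e < f < g < h. Listing each simplex with vertices in this order, K has dimension 2 with simplices:

  0-simplices (8): a, b, c, d, e, f, g, h
  1-simplices (12): ad, af, ag, be, bf, cd, ch, de, dh, ef, fh, gh
  2-simplices (2): bef, cdh

Hence C_0 ≅ Z^8, C_1 ≅ Z^12, C_2 ≅ Z^2.

The boundary map ∂_1: C_1 → C_0 is given by ∂[p,q] = [q] − [p]. For instance
  ∂ef = f − e.
As a 8×12 matrix over Z this has rank 7, with invariant factors (1,1,1,1,1,1,1).

The boundary map ∂_2: C_2 → C_1 maps a triangle to the signed sum of its edges. For instance
  ∂cdh = dh − ch + cd,
  ∂bef = ef − bf + be.
The 12×2 boundary matrix has rank 2 and Smith normal form diag(1,1).

From H_k ≅ ker(∂_k) / im(∂_{k+1}) we obtain:

  H_0: rank C_0 − rank ∂_1 = 8 − 7 = 1, and the invariant factors of ∂_1 are all 1, so H_0 = Z.
  H_1: rank ker ∂_1 − rank ∂_2 = (12 − 7) − 2 = 3, and the invariant factors of ∂_2 are all 1, so H_1 = Z^3.
  H_2: rank ker ∂_2 − rank ∂_3 = (2 − 2) − 0 = 0, and there is no ∂_3, so H_2 = 0.

Hence the Betti numbers are b_0 = 1, b_1 = 3, b_2 = 0.

b_0 = 1, b_1 = 3, b_2 = 0.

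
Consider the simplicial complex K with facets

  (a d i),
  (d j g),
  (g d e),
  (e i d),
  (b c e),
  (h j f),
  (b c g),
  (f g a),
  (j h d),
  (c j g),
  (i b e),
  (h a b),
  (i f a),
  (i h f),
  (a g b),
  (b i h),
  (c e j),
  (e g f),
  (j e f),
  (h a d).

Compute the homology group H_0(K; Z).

Fix the vertex order a < b < c < d < e < f < g < h < i < j and write every simplex with vertices in increasing order. Then dim K = 2 and the simplices of K are:

  0-simplices (10): a, b, c, d, e, f, g, h, i, j
  1-simplices (30): ab, ad, af, ag, ah, ai, bc, be, bg, bh, bi, ce, cg, cj, de, dg, dh, di, dj, ef, eg, ei, ej, fg, fh, fi, fj, gj, hi, hj
  2-simplices (20): abg, abh, adh, adi, afg, afi, bce, bcg, bei, bhi, cej, cgj, deg, dei, dgj, dhj, efg, efj, fhi, fhj

giving chain groups C_0 ≅ Z^10, C_1 ≅ Z^30, C_2 ≅ Z^20.

Boundary ∂_1: C_1 → C_0 sends each edge [p,q] (with p < q) to q − p.
This gives a 10×30 integer matrix of rank 9; reducing to Smith normal form yields diagonal entries (1,1,1,1,1,1,1,1,1).

∂_2: C_2 → C_1 sends each 2-simplex [p,q,r] to [q,r] − [p,r] + [p,q]. For instance
  ∂cgj = gj − cj + cg,
  ∂afg = fg − ag + af.
This gives a 30×20 integer matrix of rank 20; reducing to Smith normal form yields diagonal entries (1,1,1,1,1,1,1,1,1,1,1,1,1,1,1,1,1,1,1,2).

Now H_k = ker ∂_k / im ∂_{k+1}, so:

  H_0: rank C_0 − rank ∂_1 = 10 − 9 = 1, and the invariant factors of ∂_1 are all 1, so H_0 = Z.

H_0 ≅ Z.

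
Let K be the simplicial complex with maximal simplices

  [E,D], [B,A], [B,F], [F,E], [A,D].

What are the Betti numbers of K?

K has 5 vertices, 5 edges.
rank ∂_0 = 0, rank ∂_1 = 4 ⇒ b_0 = 5 − 0 − 4 = 1; all invariant factors of ∂_1 are 1 so no torsion. So H_0 ≅ Z.
rank ∂_1 = 4, rank ∂_2 = 0 ⇒ b_1 = 5 − 4 − 0 = 1. So H_1 ≅ Z.

b_0 = 1, b_1 = 1.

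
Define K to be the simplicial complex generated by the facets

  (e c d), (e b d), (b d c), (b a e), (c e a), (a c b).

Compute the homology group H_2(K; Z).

Fix the vertex order a < b < c < d < e and write every simplex with vertices in increasing order. Then dim K = 2 and the simplices of K are:

  0-simplices (5): a, b, c, d, e
  1-simplices (9): ab, ac, ae, bc, bd, be, cd, ce, de
  2-simplices (6): abc, abe, ace, bcd, bde, cde

so the chain groups are C_0 ≅ Z^5, C_1 ≅ Z^9, C_2 ≅ Z^6.

Boundary ∂_1: C_1 → C_0 sends each edge [p,q] (with p < q) to q − p. For instance
  ∂bd = d − b.
The 5×9 boundary matrix has rank 4 and Smith normal form diag(1,1,1,1).

∂_2: C_2 → C_1 acts by ∂[p,q,r] = [q,r] − [p,r] + [p,q]. For instance
  ∂abc = bc − ac + ab,
  ∂bcd = cd − bd + bc.
As a 9×6 matrix over Z this has rank 5, with invariant factors (1,1,1,1,1).

Reading off H_k = ker ∂_k / im ∂_{k+1}:

  H_2: rank ker ∂_2 − rank ∂_3 = (6 − 5) − 0 = 1, and there is no ∂_3, so H_2 ≅ Z.

H_2 = Z.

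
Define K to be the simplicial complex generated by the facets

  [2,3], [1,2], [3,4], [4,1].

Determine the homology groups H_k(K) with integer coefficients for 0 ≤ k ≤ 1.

Fix the vertex order 1 < 2 < 3 < 4 and write every simplex with vertices in increasing order. Then dim K = 1 and the simplices of K are:

  0-simplices (4): [1], [2], [3], [4]
  1-simplices (4): [1,2], [1,4], [2,3], [3,4]

so the chain groups are C_0 ≅ Z^4, C_1 ≅ Z^4.

∂_1: C_1 → C_0 sends each edge [p,q] (with p < q) to q − p.
This gives a 4×4 integer matrix of rank 3; reducing to Smith normal form yields diagonal entries (1,1,1).

Computing H_k = (kernel of ∂_k) / (image of ∂_{k+1}):

  H_0: rank C_0 − rank ∂_1 = 4 − 3 = 1, and the invariant factors of ∂_1 are all 1, so H_0 = Z.
  H_1: rank ker ∂_1 − rank ∂_2 = (4 − 3) − 0 = 1, and there is no ∂_2, so H_1 = Z.

H_0 = Z,  H_1 = Z.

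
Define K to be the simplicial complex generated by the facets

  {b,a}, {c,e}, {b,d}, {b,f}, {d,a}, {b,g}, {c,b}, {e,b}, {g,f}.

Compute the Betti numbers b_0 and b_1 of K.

We work with the vertex ordering a < b < c < d < e < f < g. The simplices of K, each written with vertices in increasing order, are:

  0-simplices (7): a, b, c, d, e, f, g
  1-simplices (9): ab, ad, bc, bd, be, bf, bg, ce, fg

giving chain groups C_0 ≅ Z^7, C_1 ≅ Z^9.

The boundary map ∂_1: C_1 → C_0 is given by ∂[p,q] = [q] − [p]. For instance
  ∂bg = g − b.
As a 7×9 matrix over Z this has rank 6, with invariant factors (1,1,1,1,1,1).

From H_k ≅ ker(∂_k) / im(∂_{k+1}) we obtain:

  H_0: rank C_0 − rank ∂_1 = 7 − 6 = 1, and the invariant factors of ∂_1 are all 1, so H_0 = Z.
  H_1: rank ker ∂_1 − rank ∂_2 = (9 − 6) − 0 = 3, and there is no ∂_2, so H_1 = Z^3.

Hence the Betti numbers are b_0 = 1, b_1 = 3.

b_0 = 1, b_1 = 3.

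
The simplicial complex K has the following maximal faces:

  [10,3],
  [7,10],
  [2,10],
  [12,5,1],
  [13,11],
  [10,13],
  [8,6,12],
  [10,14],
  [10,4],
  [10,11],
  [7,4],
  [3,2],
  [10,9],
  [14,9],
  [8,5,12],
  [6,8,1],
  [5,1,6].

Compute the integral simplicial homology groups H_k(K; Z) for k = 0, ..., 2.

Fix the vertex order 1 < 2 < 3 < 4 < 5 < 6 < 7 < 8 < 9 < 10 < 11 < 12 < 13 < 14 and write every simplex with vertices in increasing order. Then dim K = 2 and the simplices of K are:

  0-simplices (14): [1], [2], [3], [4], [5], [6], [7], [8], [9], [10], [11], [12], [13], [14]
  1-simplices (22): (22 of them)
  2-simplices (5): [1,5,6], [1,5,12], [1,6,8], [5,8,12], [6,8,12]

Hence C_0 ≅ Z^14, C_1 ≅ Z^22, C_2 ≅ Z^5.

∂_1: C_1 → C_0 maps an edge to its endpoints' difference, ∂[p,q] = q − p. For instance
  ∂[8,12] = [12] − [8].
The resulting 14×22 matrix has rank 12, and its Smith normal form has invariant factors (1,1,1,1,1,1,1,1,1,1,1,1).

∂_2: C_2 → C_1 acts by ∂[p,q,r] = [q,r] − [p,r] + [p,q]. For instance
  ∂[1,5,6] = [5,6] − [1,6] + [1,5],
  ∂[5,8,12] = [8,12] − [5,12] + [5,8].
The resulting 22×5 matrix has rank 5, and its Smith normal form has invariant factors (1,1,1,1,1).

Now H_k = ker ∂_k / im ∂_{k+1}, so:

  H_0: rank C_0 − rank ∂_1 = 14 − 12 = 2, and the invariant factors of ∂_1 are all 1, so H_0 ≅ Z^2.
  H_1: rank ker ∂_1 − rank ∂_2 = (22 − 12) − 5 = 5, and the invariant factors of ∂_2 are all 1, so H_1 ≅ Z^5.
  H_2: rank ker ∂_2 − rank ∂_3 = (5 − 5) − 0 = 0, and there is no ∂_3, so H_2 ≅ 0.

As a check, the Euler characteristic is 14 − 22 + 5 = -3, which agrees with 2 − 5 + 0 = -3.
(K is a triangulation of the disjoint union of the Möbius band and a wedge of 4 circles.)

H_0 ≅ Z^2,  H_1 ≅ Z^5,  H_2 = 0.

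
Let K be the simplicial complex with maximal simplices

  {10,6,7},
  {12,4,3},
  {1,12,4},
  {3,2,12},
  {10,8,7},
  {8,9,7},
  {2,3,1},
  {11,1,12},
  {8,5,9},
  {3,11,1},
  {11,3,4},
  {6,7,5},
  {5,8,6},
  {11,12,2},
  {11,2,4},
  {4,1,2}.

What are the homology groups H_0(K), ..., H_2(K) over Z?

H_0 = Z^2,  H_1 = Z × Z/2,  H_2 = 0.

Take the total order 1 < 2 < 3 < 4 < 5 < 6 < 7 < 8 < 9 < 10 < 11 < 12 on the vertex set. Then K (dimension 2) consists of the simplices:

  0-simplices (12): [1], [2], [3], [4], [5], [6], [7], [8], [9], [10], [11], [12]
  1-simplices (27): (27 of them)
  2-simplices (16): [1,2,3], [1,2,4], [1,3,11], [1,4,12], [1,11,12], [2,3,12], [2,4,11], [2,11,12], [3,4,11], [3,4,12], [5,6,7], [5,6,8], [5,8,9], [6,7,10], [7,8,9], [7,8,10]

Hence C_0 ≅ Z^12, C_1 ≅ Z^27, C_2 ≅ Z^16.

∂_1: C_1 → C_0 sends each edge [p,q] (with p < q) to q − p. For instance
  ∂[1,4] = [4] − [1].
The 12×27 boundary matrix has rank 10 and Smith normal form diag(1,1,1,1,1,1,1,1,1,1).

The boundary map ∂_2: C_2 → C_1 acts by ∂[p,q,r] = [q,r] − [p,r] + [p,q]. For instance
  ∂[3,4,12] = [4,12] − [3,12] + [3,4],
  ∂[2,11,12] = [11,12] − [2,12] + [2,11].
As a 27×16 matrix over Z this has rank 16, with invariant factors (1,1,1,1,1,1,1,1,1,1,1,1,1,1,1,2).

From H_k ≅ ker(∂_k) / im(∂_{k+1}) we obtain:

  H_0: rank C_0 − rank ∂_1 = 12 − 10 = 2, and the invariant factors of ∂_1 are all 1, so H_0 ≅ Z^2.
  H_1: rank ker ∂_1 − rank ∂_2 = (27 − 10) − 16 = 1, and ∂_2 has invariant factor 2 > 1, so H_1 ≅ Z × Z/2.
  H_2: rank ker ∂_2 − rank ∂_3 = (16 − 16) − 0 = 0, and there is no ∂_3, so H_2 ≅ 0.

As a check, the Euler characteristic is 12 − 27 + 16 = 1, which agrees with 2 − 1 + 0 = 1.
(K is a triangulation of the disjoint union of the real projective plane RP^2 and the cylinder S^1 x I.)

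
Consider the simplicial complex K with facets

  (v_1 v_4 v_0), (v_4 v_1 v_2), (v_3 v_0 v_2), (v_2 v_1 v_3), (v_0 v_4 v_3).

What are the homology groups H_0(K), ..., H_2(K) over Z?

K has 5 vertices, 10 edges, 5 triangles.
rank ∂_0 = 0, rank ∂_1 = 4 ⇒ b_0 = 5 − 0 − 4 = 1; all invariant factors of ∂_1 are 1 so no torsion. So H_0 = Z.
rank ∂_1 = 4, rank ∂_2 = 5 ⇒ b_1 = 10 − 4 − 5 = 1; all invariant factors of ∂_2 are 1 so no torsion. So H_1 = Z.
rank ∂_2 = 5, rank ∂_3 = 0 ⇒ b_2 = 5 − 5 − 0 = 0. So H_2 = 0.

H_0 = Z,  H_1 = Z,  H_2 = 0.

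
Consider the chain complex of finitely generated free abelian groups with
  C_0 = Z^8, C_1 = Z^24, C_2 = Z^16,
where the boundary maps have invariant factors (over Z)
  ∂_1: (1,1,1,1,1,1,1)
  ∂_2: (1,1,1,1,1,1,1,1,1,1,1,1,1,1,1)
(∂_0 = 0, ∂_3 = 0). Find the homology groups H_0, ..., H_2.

H_0 ≅ Z,  H_1 ≅ Z^2,  H_2 ≅ Z.

H_0: b_0 = 8 − 0 − 7 = 1; torsion from ∂_1 factors > 1: none. So H_0 ≅ Z.
H_1: b_1 = 24 − 7 − 15 = 2; torsion from ∂_2 factors > 1: none. So H_1 ≅ Z^2.
H_2: b_2 = 16 − 15 − 0 = 1; torsion from ∂_3 factors > 1: none. So H_2 ≅ Z.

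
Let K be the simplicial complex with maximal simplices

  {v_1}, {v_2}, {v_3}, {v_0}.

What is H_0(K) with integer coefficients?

H_0 = Z^4.

Fix the vertex order v_0 < v_1 < v_2 < v_3 and write every simplex with vertices in increasing order. Then dim K = 0 and the simplices of K are:

  0-simplices (4): [v_0], [v_1], [v_2], [v_3]

Hence C_0 ≅ Z^4.

From H_k ≅ ker(∂_k) / im(∂_{k+1}) we obtain:

  H_0: rank C_0 − rank ∂_1 = 4 − 0 = 4, and there is no ∂_1, so H_0 = Z^4.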